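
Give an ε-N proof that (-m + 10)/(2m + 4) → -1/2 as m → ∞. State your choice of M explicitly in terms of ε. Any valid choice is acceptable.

Let ε > 0. For m ≥ 1, |(-m + 10)/(2m + 4) + 1/2| = |24|/(2(2m + 4)) = 24/(2(2m + 4)).
Since 2m + 4 ≥ 2m for m ≥ 1, this is ≤ 24/(2·2m) = 6/m.
So |(-m + 10)/(2m + 4) + 1/2| < ε whenever m > 6/ε.
Take M = 6/ε. If m > M then |(-m + 10)/(2m + 4) + 1/2| ≤ 6/m < ε.

M = 6/ε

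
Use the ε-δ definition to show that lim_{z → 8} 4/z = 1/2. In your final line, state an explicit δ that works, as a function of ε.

Fix ε > 0. We seek δ > 0 such that 0 < |z − 8| < δ implies |4/z − (1/2)| < ε.
|4/z − (1/2)| = 4·|8 − z|/(8·|z|) = 4|z − 8|/(8|z|).
Require δ ≤ 4 so that |z| > 8 − 4 = 4, hence 8|z| > 32.
Then |4/z − (1/2)| < 4|z − 8|/32, which is < ε when |z − 8| < 8ε.
Take δ = min(4, 8ε). Then 0 < |z − 8| < δ gives both |z − 8| < 4 and |z − 8| < 8ε, so |4/z − (1/2)| < ε.

δ = min(4, 8ε)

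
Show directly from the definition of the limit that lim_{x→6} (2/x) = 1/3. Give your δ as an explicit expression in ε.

Let ε > 0. We seek δ > 0 such that 0 < |x − 6| < δ implies |2/x − (1/3)| < ε.
|2/x − (1/3)| = 2·|6 − x|/(6·|x|) = 2|x − 6|/(6|x|).
Restrict δ ≤ 3. Then |x − 6| < 3 gives |x| > 3, so 6|x| > 18.
Then |2/x − (1/3)| < 2|x − 6|/18, which is < ε when |x − 6| < 9ε.
Take δ = min(3, 9ε). Then 0 < |x − 6| < δ gives both |x − 6| < 3 and |x − 6| < 9ε, so |2/x − (1/3)| < ε.

δ = min(3, 9ε)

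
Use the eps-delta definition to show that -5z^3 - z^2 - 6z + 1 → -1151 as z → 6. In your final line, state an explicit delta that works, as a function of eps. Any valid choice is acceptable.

Suppose eps > 0. We want delta > 0 such that 0 < |z − 6| < delta implies |(-5z^3 - z^2 - 6z + 1) + 1151| < eps.
(-5z^3 - z^2 - 6z + 1) + 1151 = -5z^3 - z^2 - 6z + 1152 = (z − 6)(-5z^2 - 31z - 192).
So |(-5z^3 - z^2 - 6z + 1) + 1151| = |z − 6|·|-5z^2 - 31z - 192|.
Assume first that |z − 6| < 1, so |z| < 7. Then |-5z^2 - 31z - 192| ≤ 5·7^2 + 31·7 + 192 = 654.
Hence |(-5z^3 - z^2 - 6z + 1) + 1151| ≤ 654|z − 6| < eps provided |z − 6| < eps/654.
Take delta = min(1, eps/654). Then 0 < |z − 6| < delta gives both |z − 6| < 1 and |z − 6| < eps/654, so |(-5z^3 - z^2 - 6z + 1) + 1151| < eps.

delta = min(1, eps/654)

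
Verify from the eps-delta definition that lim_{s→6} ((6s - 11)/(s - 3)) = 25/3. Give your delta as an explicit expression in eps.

Let eps > 0 be given. We want delta > 0 with 0 < |s − 6| < delta ⇒ |(6s - 11)/(s - 3) − (25/3)| < eps.
Combining over a common denominator, (6s - 11)/(s - 3) − (25/3) = [(6s - 11)·3 − 25·(s - 3)] / [3·(s - 3)] = -7(s − 6) / (3(s - 3)).
So |(6s - 11)/(s - 3) − (25/3)| = 7|s − 6| / (3·|s − 3|).
Restrict delta ≤ 3/2. Then |s − 6| < 3/2 gives |s − 3| = |(s − 6) + 3| ≥ 3 − 3/2 = 3/2.
Hence |(6s - 11)/(s - 3) − (25/3)| < 7|s − 6|/(3·(3/2)) = (14/9)|s − 6|, which is < eps once |s − 6| < (9/14)eps.
Take delta = min(3/2, (9/14)eps). Then 0 < |s − 6| < delta forces both bounds, so |(6s - 11)/(s - 3) − (25/3)| < eps.

delta = min(3/2, (9/14)eps)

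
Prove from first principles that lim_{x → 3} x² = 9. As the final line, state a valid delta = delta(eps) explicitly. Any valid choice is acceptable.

delta = min(2, eps/8)

Let eps > 0. We seek delta > 0 with 0 < |x − 3| < delta ⇒ |x² − 9| < eps.
Factor: x² − 9 = (x − 3)(x + 3), so |x² − 9| = |x − 3|·|x + 3|.
Impose delta ≤ 2 so that |x| < 5; then |x + 3| ≤ 8.
Hence |x² − 9| ≤ 8|x − 3|, which is < eps once |x − 3| < eps/8.
Take delta = min(2, eps/8). If 0 < |x − 3| < delta then both bounds hold and |x² − 9| ≤ 8|x − 3| < 8·(eps/8) = eps.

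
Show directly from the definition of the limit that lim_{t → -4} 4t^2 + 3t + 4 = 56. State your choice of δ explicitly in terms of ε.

δ = min(1, ε/33)

Fix ε > 0. We want δ > 0 such that 0 < |t + 4| < δ implies |(4t^2 + 3t + 4) − 56| < ε.
(4t^2 + 3t + 4) − 56 = 4t^2 + 3t - 52 = (t + 4)(4t - 13).
So |(4t^2 + 3t + 4) − 56| = |t + 4|·|4t - 13|.
Require δ ≤ 1. Then |t + 4| < 1 gives |t| < 5, and by the triangle inequality |4t - 13| ≤ 4·5 + 13 = 33.
Hence |(4t^2 + 3t + 4) − 56| ≤ 33|t + 4| < ε provided |t + 4| < ε/33.
Choosing δ = min(1, ε/33) ensures both conditions, hence |(4t^2 + 3t + 4) − 56| < ε.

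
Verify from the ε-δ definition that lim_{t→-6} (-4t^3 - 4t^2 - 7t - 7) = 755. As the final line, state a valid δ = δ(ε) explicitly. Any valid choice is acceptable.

δ = min(1, ε/463)

Fix ε > 0. We want δ > 0 such that 0 < |t + 6| < δ implies |(-4t^3 - 4t^2 - 7t - 7) − 755| < ε.
(-4t^3 - 4t^2 - 7t - 7) − 755 = -4t^3 - 4t^2 - 7t - 762 = (t + 6)(-4t^2 + 20t - 127).
So |(-4t^3 - 4t^2 - 7t - 7) − 755| = |t + 6|·|-4t^2 + 20t - 127|.
Assume first that |t + 6| < 1, so |t| < 7. Then |-4t^2 + 20t - 127| ≤ 4·7^2 + 20·7 + 127 = 463.
Hence |(-4t^3 - 4t^2 - 7t - 7) − 755| ≤ 463|t + 6| < ε provided |t + 6| < ε/463.
Choosing δ = min(1, ε/463) ensures both conditions, hence |(-4t^3 - 4t^2 - 7t - 7) − 755| < ε.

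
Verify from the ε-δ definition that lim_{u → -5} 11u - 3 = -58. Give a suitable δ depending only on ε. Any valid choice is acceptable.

Suppose ε > 0. We need δ > 0 so that 0 < |u + 5| < δ implies |(11u - 3) + 58| < ε.
Since (11u - 3) + 58 = 11(u + 5), we have |(11u - 3) + 58| = 11|u + 5|.
So 11|u + 5| < ε exactly when |u + 5| < ε/11.
Choosing δ = ε/11 gives |(11u - 3) + 58| = 11|u + 5| < ε whenever |u + 5| < δ.

δ = ε/11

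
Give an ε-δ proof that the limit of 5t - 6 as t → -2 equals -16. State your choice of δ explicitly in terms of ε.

δ = ε/5

Suppose ε > 0. We need δ > 0 so that 0 < |t + 2| < δ implies |(5t - 6) + 16| < ε.
Since (5t - 6) + 16 = 5(t + 2), we have |(5t - 6) + 16| = 5|t + 2|.
Thus it suffices that |t + 2| < ε/5.
Choosing δ = ε/5 gives |(5t - 6) + 16| = 5|t + 2| < ε whenever |t + 2| < δ.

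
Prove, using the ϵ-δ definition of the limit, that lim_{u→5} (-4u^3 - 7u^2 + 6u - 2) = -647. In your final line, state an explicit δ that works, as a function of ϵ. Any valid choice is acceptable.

Suppose ϵ > 0. We want δ > 0 such that 0 < |u − 5| < δ implies |(-4u^3 - 7u^2 + 6u - 2) + 647| < ϵ.
(-4u^3 - 7u^2 + 6u - 2) + 647 = -4u^3 - 7u^2 + 6u + 645 = (u − 5)(-4u^2 - 27u - 129).
So |(-4u^3 - 7u^2 + 6u - 2) + 647| = |u − 5|·|-4u^2 - 27u - 129|.
Assume first that |u − 5| < 2, so |u| < 7. Then |-4u^2 - 27u - 129| ≤ 4·7^2 + 27·7 + 129 = 514.
Hence |(-4u^3 - 7u^2 + 6u - 2) + 647| ≤ 514|u − 5| < ϵ provided |u − 5| < ϵ/514.
Choosing δ = min(2, ϵ/514) ensures both conditions, hence |(-4u^3 - 7u^2 + 6u - 2) + 647| < ϵ.

δ = min(2, ϵ/514)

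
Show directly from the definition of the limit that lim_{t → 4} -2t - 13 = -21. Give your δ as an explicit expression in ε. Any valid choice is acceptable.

δ = ε/2

Let ε > 0. We need δ > 0 so that 0 < |t − 4| < δ implies |(-2t - 13) + 21| < ε.
Since (-2t - 13) + 21 = -2(t − 4), we have |(-2t - 13) + 21| = 2|t − 4|.
Thus it suffices that |t − 4| < ε/2.
Take δ = ε/2. If 0 < |t − 4| < δ then |(-2t - 13) + 21| = 2|t − 4| < 2·(ε/2) = ε.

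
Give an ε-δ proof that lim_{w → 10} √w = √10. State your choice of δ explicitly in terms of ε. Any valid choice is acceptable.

Let ε > 0 be given. We want δ > 0 such that 0 < |w − 10| < δ implies |√w − √10| < ε.
Rationalise: √w − √10 = (w − 10)/(√w + √10), so |√w − √10| = |w − 10|/(√w + √10).
Restrict δ ≤ 10 so that |w − 10| < 10 forces w > 0, and then √w + √10 > √10.
Hence |√w − √10| < |w − 10|/√10, which is < ε once |w − 10| < √10·ε.
Take δ = min(10, √10·ε). If 0 < |w − 10| < δ then w > 0 and |√w − √10| < |w − 10|/√10 < ε.

δ = min(10, √10·ε)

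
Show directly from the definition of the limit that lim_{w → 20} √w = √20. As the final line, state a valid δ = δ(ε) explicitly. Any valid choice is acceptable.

Fix ε > 0. We want δ > 0 such that 0 < |w − 20| < δ implies |√w − √20| < ε.
Rationalise: √w − √20 = (w − 20)/(√w + √20), so |√w − √20| = |w − 20|/(√w + √20).
Restrict δ ≤ 20 so that |w − 20| < 20 forces w > 0, and then √w + √20 > √20.
Hence |√w − √20| < |w − 20|/√20, which is < ε once |w − 20| < √20·ε.
Take δ = min(20, √20·ε). If 0 < |w − 20| < δ then w > 0 and |√w − √20| < |w − 20|/√20 < ε.

δ = min(20, √20·ε)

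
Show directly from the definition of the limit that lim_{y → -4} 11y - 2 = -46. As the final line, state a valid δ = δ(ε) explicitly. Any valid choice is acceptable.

Suppose ε > 0. We need δ > 0 so that 0 < |y + 4| < δ implies |(11y - 2) + 46| < ε.
|(11y - 2) + 46| = |11y + 44| = 11|y + 4|.
Thus it suffices that |y + 4| < ε/11.
Take δ = ε/11. If 0 < |y + 4| < δ then |(11y - 2) + 46| = 11|y + 4| < 11·(ε/11) = ε.

δ = ε/11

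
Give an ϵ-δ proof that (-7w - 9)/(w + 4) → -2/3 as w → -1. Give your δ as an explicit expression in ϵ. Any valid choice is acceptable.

δ = min(3/2, (9/38)ϵ)

Let ϵ > 0. We want δ > 0 with 0 < |w + 1| < δ ⇒ |(-7w - 9)/(w + 4) + 2/3| < ϵ.
Combining over a common denominator, (-7w - 9)/(w + 4) + 2/3 = [(-7w - 9)·3 − (-2)·(w + 4)] / [3·(w + 4)] = -19(w + 1) / (3(w + 4)).
So |(-7w - 9)/(w + 4) + 2/3| = 19|w + 1| / (3·|w + 4|).
Restrict δ ≤ 3/2. Then |w + 1| < 3/2 gives |w + 4| = |(w + 1) + 3| ≥ 3 − 3/2 = 3/2.
Hence |(-7w - 9)/(w + 4) + 2/3| < 19|w + 1|/(3·(3/2)) = (38/9)|w + 1|, which is < ϵ once |w + 1| < (9/38)ϵ.
Take δ = min(3/2, (9/38)ϵ). Then 0 < |w + 1| < δ forces both bounds, so |(-7w - 9)/(w + 4) + 2/3| < ϵ.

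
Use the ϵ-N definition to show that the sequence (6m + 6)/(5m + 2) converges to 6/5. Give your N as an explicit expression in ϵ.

Let ϵ > 0. For m ≥ 1, |(6m + 6)/(5m + 2) − (6/5)| = |18|/(5(5m + 2)) = 18/(5(5m + 2)).
Since 5m + 2 ≥ 5m for m ≥ 1, this is ≤ 18/(5·5m) = (18/25)/m.
So |(6m + 6)/(5m + 2) − (6/5)| < ϵ whenever m > (18/25)/ϵ.
Take N = (18/25)/ϵ. If m > N then |(6m + 6)/(5m + 2) − (6/5)| ≤ (18/25)/m < ϵ.

N = (18/25)/ϵ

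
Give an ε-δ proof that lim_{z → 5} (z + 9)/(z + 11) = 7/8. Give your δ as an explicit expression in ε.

Fix ε > 0. We want δ > 0 with 0 < |z − 5| < δ ⇒ |(z + 9)/(z + 11) − (7/8)| < ε.
Combining over a common denominator, (z + 9)/(z + 11) − (7/8) = [(z + 9)·16 − 14·(z + 11)] / [16·(z + 11)] = 2(z − 5) / (16(z + 11)).
So |(z + 9)/(z + 11) − (7/8)| = 2|z − 5| / (16·|z + 11|).
Require δ ≤ 8, so |z + 11| ≥ |16| − |z − 5| > 16 − 8 = 8.
Hence |(z + 9)/(z + 11) − (7/8)| < 2|z − 5|/(16·8) = (1/64)|z − 5|, which is < ε once |z − 5| < 64ε.
Take δ = min(8, 64ε). Then 0 < |z − 5| < δ forces both bounds, so |(z + 9)/(z + 11) − (7/8)| < ε.

δ = min(8, 64ε)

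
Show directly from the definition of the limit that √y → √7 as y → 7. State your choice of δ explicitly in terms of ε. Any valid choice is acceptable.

Let ε > 0 be given. We want δ > 0 such that 0 < |y − 7| < δ implies |√y − √7| < ε.
Multiplying by the conjugate, |√y − √7| = |y − 7|/(√y + √7).
Restrict δ ≤ 7 so that |y − 7| < 7 forces y > 0, and then √y + √7 > √7.
Hence |√y − √7| < |y − 7|/√7, which is < ε once |y − 7| < √7·ε.
Take δ = min(7, √7·ε). If 0 < |y − 7| < δ then y > 0 and |√y − √7| < |y − 7|/√7 < ε.

δ = min(7, √7·ε)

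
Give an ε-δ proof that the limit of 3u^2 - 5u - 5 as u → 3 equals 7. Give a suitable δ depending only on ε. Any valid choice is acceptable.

δ = min(1, ε/16)

Let ε > 0. We want δ > 0 such that 0 < |u − 3| < δ implies |(3u^2 - 5u - 5) − 7| < ε.
(3u^2 - 5u - 5) − 7 = 3u^2 - 5u - 12 = (u − 3)(3u + 4).
So |(3u^2 - 5u - 5) − 7| = |u − 3|·|3u + 4|.
Assume first that |u − 3| < 1, so |u| < 4. Then |3u + 4| ≤ 3·4 + 4 = 16.
Hence |(3u^2 - 5u - 5) − 7| ≤ 16|u − 3| < ε provided |u − 3| < ε/16.
Take δ = min(1, ε/16). Then 0 < |u − 3| < δ gives both |u − 3| < 1 and |u − 3| < ε/16, so |(3u^2 - 5u - 5) − 7| < ε.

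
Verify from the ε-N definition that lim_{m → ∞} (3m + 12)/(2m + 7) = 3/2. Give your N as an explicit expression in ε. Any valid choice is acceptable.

N = (3/4)/ε

Let ε > 0 be given. For m ≥ 1, |(3m + 12)/(2m + 7) − (3/2)| = |3|/(2(2m + 7)) = 3/(2(2m + 7)).
Since 2m + 7 ≥ 2m for m ≥ 1, this is ≤ 3/(2·2m) = (3/4)/m.
So |(3m + 12)/(2m + 7) − (3/2)| < ε whenever m > (3/4)/ε.
Take N = (3/4)/ε. If m > N then |(3m + 12)/(2m + 7) − (3/2)| ≤ (3/4)/m < ε.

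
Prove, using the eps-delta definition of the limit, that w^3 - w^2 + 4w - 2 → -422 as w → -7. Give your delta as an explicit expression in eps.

Let eps > 0. We want delta > 0 such that 0 < |w + 7| < delta implies |(w^3 - w^2 + 4w - 2) + 422| < eps.
(w^3 - w^2 + 4w - 2) + 422 = w^3 - w^2 + 4w + 420 = (w + 7)(w^2 - 8w + 60).
So |(w^3 - w^2 + 4w - 2) + 422| = |w + 7|·|w^2 - 8w + 60|.
Require delta ≤ 1. Then |w + 7| < 1 gives |w| < 8, and by the triangle inequality |w^2 - 8w + 60| ≤ 8^2 + 8·8 + 60 = 188.
Hence |(w^3 - w^2 + 4w - 2) + 422| ≤ 188|w + 7| < eps provided |w + 7| < eps/188.
Choosing delta = min(1, eps/188) ensures both conditions, hence |(w^3 - w^2 + 4w - 2) + 422| < eps.

delta = min(1, eps/188)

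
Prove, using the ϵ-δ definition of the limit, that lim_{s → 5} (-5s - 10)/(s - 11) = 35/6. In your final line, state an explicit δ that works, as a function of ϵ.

δ = min(3, (18/65)ϵ)

Suppose ϵ > 0. We want δ > 0 with 0 < |s − 5| < δ ⇒ |(-5s - 10)/(s - 11) − (35/6)| < ϵ.
Combining over a common denominator, (-5s - 10)/(s - 11) − (35/6) = [(-5s - 10)·(-6) − (-35)·(s - 11)] / [(-6)·(s - 11)] = 65(s − 5) / ((-6)(s - 11)).
So |(-5s - 10)/(s - 11) − (35/6)| = 65|s − 5| / (6·|s − 11|).
Require δ ≤ 3, so |s − 11| ≥ |-6| − |s − 5| > 6 − 3 = 3.
Hence |(-5s - 10)/(s - 11) − (35/6)| < 65|s − 5|/(6·3) = (65/18)|s − 5|, which is < ϵ once |s − 5| < (18/65)ϵ.
Take δ = min(3, (18/65)ϵ). Then 0 < |s − 5| < δ forces both bounds, so |(-5s - 10)/(s - 11) − (35/6)| < ϵ.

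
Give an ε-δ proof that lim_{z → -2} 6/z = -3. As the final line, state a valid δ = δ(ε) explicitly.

Let ε > 0 be given. We seek δ > 0 such that 0 < |z + 2| < δ implies |6/z + 3| < ε.
|6/z + 3| = 6·|-2 − z|/(2·|z|) = 6|z + 2|/(2|z|).
Restrict δ ≤ 1. Then |z + 2| < 1 gives |z| > 1, so 2|z| > 2.
Then |6/z + 3| < 6|z + 2|/2, which is < ε when |z + 2| < (1/3)ε.
Take δ = min(1, (1/3)ε). Then 0 < |z + 2| < δ gives both |z + 2| < 1 and |z + 2| < (1/3)ε, so |6/z + 3| < ε.

δ = min(1, (1/3)ε)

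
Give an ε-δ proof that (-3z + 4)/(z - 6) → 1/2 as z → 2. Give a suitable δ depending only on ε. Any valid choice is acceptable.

δ = min(2, (4/7)ε)

Let ε > 0 be given. We want δ > 0 with 0 < |z − 2| < δ ⇒ |(-3z + 4)/(z - 6) − (1/2)| < ε.
Combining over a common denominator, (-3z + 4)/(z - 6) − (1/2) = [(-3z + 4)·(-4) − (-2)·(z - 6)] / [(-4)·(z - 6)] = 14(z − 2) / ((-4)(z - 6)).
So |(-3z + 4)/(z - 6) − (1/2)| = 14|z − 2| / (4·|z − 6|).
Restrict δ ≤ 2. Then |z − 2| < 2 gives |z − 6| = |(z − 2) + (-4)| ≥ 4 − 2 = 2.
Hence |(-3z + 4)/(z - 6) − (1/2)| < 14|z − 2|/(4·2) = (7/4)|z − 2|, which is < ε once |z − 2| < (4/7)ε.
Take δ = min(2, (4/7)ε). Then 0 < |z − 2| < δ forces both bounds, so |(-3z + 4)/(z - 6) − (1/2)| < ε.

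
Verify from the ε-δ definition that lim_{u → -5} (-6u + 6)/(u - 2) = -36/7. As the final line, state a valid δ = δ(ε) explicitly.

Let ε > 0 be given. We want δ > 0 with 0 < |u + 5| < δ ⇒ |(-6u + 6)/(u - 2) + 36/7| < ε.
Combining over a common denominator, (-6u + 6)/(u - 2) + 36/7 = [(-6u + 6)·(-7) − 36·(u - 2)] / [(-7)·(u - 2)] = 6(u + 5) / ((-7)(u - 2)).
So |(-6u + 6)/(u - 2) + 36/7| = 6|u + 5| / (7·|u − 2|).
Restrict δ ≤ 7/2. Then |u + 5| < 7/2 gives |u − 2| = |(u + 5) + (-7)| ≥ 7 − 7/2 = 7/2.
Hence |(-6u + 6)/(u - 2) + 36/7| < 6|u + 5|/(7·(7/2)) = (12/49)|u + 5|, which is < ε once |u + 5| < (49/12)ε.
Take δ = min(7/2, (49/12)ε). Then 0 < |u + 5| < δ forces both bounds, so |(-6u + 6)/(u - 2) + 36/7| < ε.

δ = min(7/2, (49/12)ε)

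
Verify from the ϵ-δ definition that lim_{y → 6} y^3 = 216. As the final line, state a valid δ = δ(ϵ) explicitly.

δ = min(2, ϵ/148)

Suppose ϵ > 0. We seek δ > 0 with 0 < |y − 6| < δ ⇒ |y^3 − 216| < ϵ.
Factor: y^3 − 216 = (y − 6)(y^2 + 6y + 36), so |y^3 − 216| = |y − 6|·|y^2 + 6y + 36|.
Impose δ ≤ 2 so that |y| < 8; then |y^2 + 6y + 36| ≤ 148.
Hence |y^3 − 216| ≤ 148|y − 6|, which is < ϵ once |y − 6| < ϵ/148.
Take δ = min(2, ϵ/148). If 0 < |y − 6| < δ then both bounds hold and |y^3 − 216| ≤ 148|y − 6| < 148·(ϵ/148) = ϵ.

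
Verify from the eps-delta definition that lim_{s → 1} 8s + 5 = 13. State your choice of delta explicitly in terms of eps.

Suppose eps > 0. We need delta > 0 so that 0 < |s − 1| < delta implies |(8s + 5) − 13| < eps.
Since (8s + 5) − 13 = 8(s − 1), we have |(8s + 5) − 13| = 8|s − 1|.
Thus it suffices that |s − 1| < eps/8.
Choosing delta = eps/8 gives |(8s + 5) − 13| = 8|s − 1| < eps whenever |s − 1| < delta.

delta = eps/8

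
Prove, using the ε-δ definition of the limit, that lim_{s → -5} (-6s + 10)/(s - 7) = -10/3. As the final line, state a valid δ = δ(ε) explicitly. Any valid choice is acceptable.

Let ε > 0 be given. We want δ > 0 with 0 < |s + 5| < δ ⇒ |(-6s + 10)/(s - 7) + 10/3| < ε.
Combining over a common denominator, (-6s + 10)/(s - 7) + 10/3 = [(-6s + 10)·(-12) − 40·(s - 7)] / [(-12)·(s - 7)] = 32(s + 5) / ((-12)(s - 7)).
So |(-6s + 10)/(s - 7) + 10/3| = 32|s + 5| / (12·|s − 7|).
Restrict δ ≤ 6. Then |s + 5| < 6 gives |s − 7| = |(s + 5) + (-12)| ≥ 12 − 6 = 6.
Hence |(-6s + 10)/(s - 7) + 10/3| < 32|s + 5|/(12·6) = (4/9)|s + 5|, which is < ε once |s + 5| < (9/4)ε.
Take δ = min(6, (9/4)ε). Then 0 < |s + 5| < δ forces both bounds, so |(-6s + 10)/(s - 7) + 10/3| < ε.

δ = min(6, (9/4)ε)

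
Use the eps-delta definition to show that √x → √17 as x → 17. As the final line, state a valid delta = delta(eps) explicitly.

Fix eps > 0. We want delta > 0 such that 0 < |x − 17| < delta implies |√x − √17| < eps.
Multiplying by the conjugate, |√x − √17| = |x − 17|/(√x + √17).
Restrict delta ≤ 17 so that |x − 17| < 17 forces x > 0, and then √x + √17 > √17.
Hence |√x − √17| < |x − 17|/√17, which is < eps once |x − 17| < √17·eps.
Take delta = min(17, √17·eps). If 0 < |x − 17| < delta then x > 0 and |√x − √17| < |x − 17|/√17 < eps.

delta = min(17, √17·eps)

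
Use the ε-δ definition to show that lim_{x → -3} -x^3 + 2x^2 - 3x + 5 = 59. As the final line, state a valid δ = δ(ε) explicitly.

Fix ε > 0. We want δ > 0 such that 0 < |x + 3| < δ implies |(-x^3 + 2x^2 - 3x + 5) − 59| < ε.
(-x^3 + 2x^2 - 3x + 5) − 59 = -x^3 + 2x^2 - 3x - 54 = (x + 3)(-x^2 + 5x - 18).
So |(-x^3 + 2x^2 - 3x + 5) − 59| = |x + 3|·|-x^2 + 5x - 18|.
Assume first that |x + 3| < 1, so |x| < 4. Then |-x^2 + 5x - 18| ≤ 4^2 + 5·4 + 18 = 54.
Hence |(-x^3 + 2x^2 - 3x + 5) − 59| ≤ 54|x + 3| < ε provided |x + 3| < ε/54.
Choosing δ = min(1, ε/54) ensures both conditions, hence |(-x^3 + 2x^2 - 3x + 5) − 59| < ε.

δ = min(1, ε/54)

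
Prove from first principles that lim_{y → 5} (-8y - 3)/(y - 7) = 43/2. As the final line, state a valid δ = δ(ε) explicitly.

Suppose ε > 0. We want δ > 0 with 0 < |y − 5| < δ ⇒ |(-8y - 3)/(y - 7) − (43/2)| < ε.
Combining over a common denominator, (-8y - 3)/(y - 7) − (43/2) = [(-8y - 3)·(-2) − (-43)·(y - 7)] / [(-2)·(y - 7)] = 59(y − 5) / ((-2)(y - 7)).
So |(-8y - 3)/(y - 7) − (43/2)| = 59|y − 5| / (2·|y − 7|).
Restrict δ ≤ 1. Then |y − 5| < 1 gives |y − 7| = |(y − 5) + (-2)| ≥ 2 − 1 = 1.
Hence |(-8y - 3)/(y - 7) − (43/2)| < 59|y − 5|/(2·1) = (59/2)|y − 5|, which is < ε once |y − 5| < (2/59)ε.
Take δ = min(1, (2/59)ε). Then 0 < |y − 5| < δ forces both bounds, so |(-8y - 3)/(y - 7) − (43/2)| < ε.

δ = min(1, (2/59)ε)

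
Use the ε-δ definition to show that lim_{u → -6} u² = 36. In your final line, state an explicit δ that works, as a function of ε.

δ = min(1, ε/13)

Suppose ε > 0. We seek δ > 0 with 0 < |u + 6| < δ ⇒ |u² − 36| < ε.
Factor: u² − 36 = (u + 6)(u - 6), so |u² − 36| = |u + 6|·|u - 6|.
Impose δ ≤ 1 so that |u| < 7; then |u - 6| ≤ 13.
Hence |u² − 36| ≤ 13|u + 6|, which is < ε once |u + 6| < ε/13.
Take δ = min(1, ε/13). If 0 < |u + 6| < δ then both bounds hold and |u² − 36| ≤ 13|u + 6| < 13·(ε/13) = ε.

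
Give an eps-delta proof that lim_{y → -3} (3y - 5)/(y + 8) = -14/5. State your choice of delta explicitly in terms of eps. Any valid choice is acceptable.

delta = min(5/2, (25/58)eps)

Let eps > 0. We want delta > 0 with 0 < |y + 3| < delta ⇒ |(3y - 5)/(y + 8) + 14/5| < eps.
Combining over a common denominator, (3y - 5)/(y + 8) + 14/5 = [(3y - 5)·5 − (-14)·(y + 8)] / [5·(y + 8)] = 29(y + 3) / (5(y + 8)).
So |(3y - 5)/(y + 8) + 14/5| = 29|y + 3| / (5·|y + 8|).
Restrict delta ≤ 5/2. Then |y + 3| < 5/2 gives |y + 8| = |(y + 3) + 5| ≥ 5 − 5/2 = 5/2.
Hence |(3y - 5)/(y + 8) + 14/5| < 29|y + 3|/(5·(5/2)) = (58/25)|y + 3|, which is < eps once |y + 3| < (25/58)eps.
Take delta = min(5/2, (25/58)eps). Then 0 < |y + 3| < delta forces both bounds, so |(3y - 5)/(y + 8) + 14/5| < eps.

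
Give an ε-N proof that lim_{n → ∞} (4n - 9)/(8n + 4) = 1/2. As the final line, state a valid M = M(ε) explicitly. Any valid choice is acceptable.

M = (11/8)/ε

Let ε > 0. For n ≥ 1, |(4n - 9)/(8n + 4) − (1/2)| = |-88|/(8(8n + 4)) = 88/(8(8n + 4)).
Since 8n + 4 ≥ 8n for n ≥ 1, this is ≤ 88/(8·8n) = (11/8)/n.
So |(4n - 9)/(8n + 4) − (1/2)| < ε whenever n > (11/8)/ε.
Take M = (11/8)/ε. If n > M then |(4n - 9)/(8n + 4) − (1/2)| ≤ (11/8)/n < ε.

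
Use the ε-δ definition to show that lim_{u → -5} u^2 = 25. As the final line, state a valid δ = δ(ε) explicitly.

δ = min(2, ε/12)

Let ε > 0. We seek δ > 0 with 0 < |u + 5| < δ ⇒ |u^2 − 25| < ε.
Factor: u^2 − 25 = (u + 5)(u - 5), so |u^2 − 25| = |u + 5|·|u - 5|.
Restrict δ ≤ 2. Then |u + 5| < 2 gives |u| < 7, so by the triangle inequality |u - 5| ≤ 7 + 5 = 12.
Hence |u^2 − 25| ≤ 12|u + 5|, which is < ε once |u + 5| < ε/12.
Take δ = min(2, ε/12). If 0 < |u + 5| < δ then both bounds hold and |u^2 − 25| ≤ 12|u + 5| < 12·(ε/12) = ε.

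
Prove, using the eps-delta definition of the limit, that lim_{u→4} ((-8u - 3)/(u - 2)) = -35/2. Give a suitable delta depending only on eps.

Suppose eps > 0. We want delta > 0 with 0 < |u − 4| < delta ⇒ |(-8u - 3)/(u - 2) + 35/2| < eps.
Combining over a common denominator, (-8u - 3)/(u - 2) + 35/2 = [(-8u - 3)·2 − (-35)·(u - 2)] / [2·(u - 2)] = 19(u − 4) / (2(u - 2)).
So |(-8u - 3)/(u - 2) + 35/2| = 19|u − 4| / (2·|u − 2|).
Require delta ≤ 1, so |u − 2| ≥ |2| − |u − 4| > 2 − 1 = 1.
Hence |(-8u - 3)/(u - 2) + 35/2| < 19|u − 4|/(2·1) = (19/2)|u − 4|, which is < eps once |u − 4| < (2/19)eps.
Take delta = min(1, (2/19)eps). Then 0 < |u − 4| < delta forces both bounds, so |(-8u - 3)/(u - 2) + 35/2| < eps.

delta = min(1, (2/19)eps)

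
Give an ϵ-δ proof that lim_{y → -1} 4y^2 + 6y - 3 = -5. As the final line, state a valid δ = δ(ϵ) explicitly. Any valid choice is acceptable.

δ = min(1, ϵ/10)

Let ϵ > 0. We want δ > 0 such that 0 < |y + 1| < δ implies |(4y^2 + 6y - 3) + 5| < ϵ.
(4y^2 + 6y - 3) + 5 = 4y^2 + 6y + 2 = (y + 1)(4y + 2).
So |(4y^2 + 6y - 3) + 5| = |y + 1|·|4y + 2|.
Require δ ≤ 1. Then |y + 1| < 1 gives |y| < 2, and by the triangle inequality |4y + 2| ≤ 4·2 + 2 = 10.
Hence |(4y^2 + 6y - 3) + 5| ≤ 10|y + 1| < ϵ provided |y + 1| < ϵ/10.
Take δ = min(1, ϵ/10). Then 0 < |y + 1| < δ gives both |y + 1| < 1 and |y + 1| < ϵ/10, so |(4y^2 + 6y - 3) + 5| < ϵ.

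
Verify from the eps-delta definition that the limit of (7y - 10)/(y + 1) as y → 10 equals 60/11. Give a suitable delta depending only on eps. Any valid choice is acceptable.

Let eps > 0 be given. We want delta > 0 with 0 < |y − 10| < delta ⇒ |(7y - 10)/(y + 1) − (60/11)| < eps.
Combining over a common denominator, (7y - 10)/(y + 1) − (60/11) = [(7y - 10)·11 − 60·(y + 1)] / [11·(y + 1)] = 17(y − 10) / (11(y + 1)).
So |(7y - 10)/(y + 1) − (60/11)| = 17|y − 10| / (11·|y + 1|).
Restrict delta ≤ 11/2. Then |y − 10| < 11/2 gives |y + 1| = |(y − 10) + 11| ≥ 11 − 11/2 = 11/2.
Hence |(7y - 10)/(y + 1) − (60/11)| < 17|y − 10|/(11·(11/2)) = (34/121)|y − 10|, which is < eps once |y − 10| < (121/34)eps.
Take delta = min(11/2, (121/34)eps). Then 0 < |y − 10| < delta forces both bounds, so |(7y - 10)/(y + 1) − (60/11)| < eps.

delta = min(11/2, (121/34)eps)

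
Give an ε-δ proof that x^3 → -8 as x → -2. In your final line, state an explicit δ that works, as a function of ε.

Suppose ε > 0. We seek δ > 0 with 0 < |x + 2| < δ ⇒ |x^3 + 8| < ε.
Factor: x^3 + 8 = (x + 2)(x^2 - 2x + 4), so |x^3 + 8| = |x + 2|·|x^2 - 2x + 4|.
Impose δ ≤ 1 so that |x| < 3; then |x^2 - 2x + 4| ≤ 19.
Hence |x^3 + 8| ≤ 19|x + 2|, which is < ε once |x + 2| < ε/19.
Take δ = min(1, ε/19). If 0 < |x + 2| < δ then both bounds hold and |x^3 + 8| ≤ 19|x + 2| < 19·(ε/19) = ε.

δ = min(1, ε/19)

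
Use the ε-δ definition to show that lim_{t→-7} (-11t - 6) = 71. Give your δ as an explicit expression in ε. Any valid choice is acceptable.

δ = ε/11

Let ε > 0. We need δ > 0 so that 0 < |t + 7| < δ implies |(-11t - 6) − 71| < ε.
|(-11t - 6) − 71| = |-11t - 77| = 11|t + 7|.
So 11|t + 7| < ε exactly when |t + 7| < ε/11.
Choosing δ = ε/11 gives |(-11t - 6) − 71| = 11|t + 7| < ε whenever |t + 7| < δ.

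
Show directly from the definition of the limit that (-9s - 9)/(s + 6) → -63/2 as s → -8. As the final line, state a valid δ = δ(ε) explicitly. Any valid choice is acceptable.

δ = min(1, (2/45)ε)

Fix ε > 0. We want δ > 0 with 0 < |s + 8| < δ ⇒ |(-9s - 9)/(s + 6) + 63/2| < ε.
Combining over a common denominator, (-9s - 9)/(s + 6) + 63/2 = [(-9s - 9)·(-2) − 63·(s + 6)] / [(-2)·(s + 6)] = -45(s + 8) / ((-2)(s + 6)).
So |(-9s - 9)/(s + 6) + 63/2| = 45|s + 8| / (2·|s + 6|).
Require δ ≤ 1, so |s + 6| ≥ |-2| − |s + 8| > 2 − 1 = 1.
Hence |(-9s - 9)/(s + 6) + 63/2| < 45|s + 8|/(2·1) = (45/2)|s + 8|, which is < ε once |s + 8| < (2/45)ε.
Take δ = min(1, (2/45)ε). Then 0 < |s + 8| < δ forces both bounds, so |(-9s - 9)/(s + 6) + 63/2| < ε.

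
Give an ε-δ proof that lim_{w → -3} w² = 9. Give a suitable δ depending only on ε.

δ = min(1, ε/7)

Fix ε > 0. We seek δ > 0 with 0 < |w + 3| < δ ⇒ |w² − 9| < ε.
Factor: w² − 9 = (w + 3)(w - 3), so |w² − 9| = |w + 3|·|w - 3|.
Impose δ ≤ 1 so that |w| < 4; then |w - 3| ≤ 7.
Hence |w² − 9| ≤ 7|w + 3|, which is < ε once |w + 3| < ε/7.
Take δ = min(1, ε/7). If 0 < |w + 3| < δ then both bounds hold and |w² − 9| ≤ 7|w + 3| < 7·(ε/7) = ε.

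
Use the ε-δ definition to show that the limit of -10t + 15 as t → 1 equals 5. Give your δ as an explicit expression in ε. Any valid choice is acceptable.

δ = ε/10

Let ε > 0. We need δ > 0 so that 0 < |t − 1| < δ implies |(-10t + 15) − 5| < ε.
Since (-10t + 15) − 5 = -10(t − 1), we have |(-10t + 15) − 5| = 10|t − 1|.
So 10|t − 1| < ε exactly when |t − 1| < ε/10.
Choosing δ = ε/10 gives |(-10t + 15) − 5| = 10|t − 1| < ε whenever |t − 1| < δ.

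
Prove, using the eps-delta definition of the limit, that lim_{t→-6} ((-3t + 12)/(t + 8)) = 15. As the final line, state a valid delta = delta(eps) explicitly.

Suppose eps > 0. We want delta > 0 with 0 < |t + 6| < delta ⇒ |(-3t + 12)/(t + 8) − 15| < eps.
Combining over a common denominator, (-3t + 12)/(t + 8) − 15 = [(-3t + 12)·2 − 30·(t + 8)] / [2·(t + 8)] = -36(t + 6) / (2(t + 8)).
So |(-3t + 12)/(t + 8) − 15| = 36|t + 6| / (2·|t + 8|).
Restrict delta ≤ 1. Then |t + 6| < 1 gives |t + 8| = |(t + 6) + 2| ≥ 2 − 1 = 1.
Hence |(-3t + 12)/(t + 8) − 15| < 36|t + 6|/(2·1) = 18|t + 6|, which is < eps once |t + 6| < (1/18)eps.
Take delta = min(1, (1/18)eps). Then 0 < |t + 6| < delta forces both bounds, so |(-3t + 12)/(t + 8) − 15| < eps.

delta = min(1, (1/18)eps)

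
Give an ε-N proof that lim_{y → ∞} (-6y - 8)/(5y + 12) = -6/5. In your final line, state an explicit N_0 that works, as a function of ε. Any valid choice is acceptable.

N_0 = (32/25)/ε

Suppose ε > 0. We seek N_0 > 0 such that y > N_0 implies |(-6y - 8)/(5y + 12) + 6/5| < ε.
(-6y - 8)/(5y + 12) + 6/5 = (5(-6y - 8) − (-6)(5y + 12)) / (5(5y + 12)) = 32/(5(5y + 12)).
For y > 0 we have 5y + 12 > 5y, so |(-6y - 8)/(5y + 12) + 6/5| = 32/(5(5y + 12)) < 32/(5·5y) = (32/25)/y.
Thus |(-6y - 8)/(5y + 12) + 6/5| < ε whenever y > (32/25)/ε.
Take N_0 = (32/25)/ε. If y > N_0 then |(-6y - 8)/(5y + 12) + 6/5| < (32/25)/y < ε.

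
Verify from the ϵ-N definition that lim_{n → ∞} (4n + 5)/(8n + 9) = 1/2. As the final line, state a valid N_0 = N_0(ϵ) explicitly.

N_0 = (1/16)/ϵ

Fix ϵ > 0. For n ≥ 1, |(4n + 5)/(8n + 9) − (1/2)| = |4|/(8(8n + 9)) = 4/(8(8n + 9)).
Since 8n + 9 ≥ 8n for n ≥ 1, this is ≤ 4/(8·8n) = (1/16)/n.
So |(4n + 5)/(8n + 9) − (1/2)| < ϵ whenever n > (1/16)/ϵ.
Take N_0 = (1/16)/ϵ. If n > N_0 then |(4n + 5)/(8n + 9) − (1/2)| ≤ (1/16)/n < ϵ.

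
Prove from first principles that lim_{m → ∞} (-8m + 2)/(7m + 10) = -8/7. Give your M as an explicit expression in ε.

Let ε > 0 be given. For m ≥ 1, |(-8m + 2)/(7m + 10) + 8/7| = |94|/(7(7m + 10)) = 94/(7(7m + 10)).
Since 7m + 10 ≥ 7m for m ≥ 1, this is ≤ 94/(7·7m) = (94/49)/m.
So |(-8m + 2)/(7m + 10) + 8/7| < ε whenever m > (94/49)/ε.
Take M = (94/49)/ε. If m > M then |(-8m + 2)/(7m + 10) + 8/7| ≤ (94/49)/m < ε.

M = (94/49)/ε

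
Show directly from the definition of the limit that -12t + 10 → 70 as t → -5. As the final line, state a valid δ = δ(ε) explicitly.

Let ε > 0 be given. We need δ > 0 so that 0 < |t + 5| < δ implies |(-12t + 10) − 70| < ε.
Since (-12t + 10) − 70 = -12(t + 5), we have |(-12t + 10) − 70| = 12|t + 5|.
Thus it suffices that |t + 5| < ε/12.
Choosing δ = ε/12 gives |(-12t + 10) − 70| = 12|t + 5| < ε whenever |t + 5| < δ.

δ = ε/12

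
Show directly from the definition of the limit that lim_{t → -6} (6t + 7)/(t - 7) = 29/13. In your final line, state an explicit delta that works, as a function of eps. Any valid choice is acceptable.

Let eps > 0 be given. We want delta > 0 with 0 < |t + 6| < delta ⇒ |(6t + 7)/(t - 7) − (29/13)| < eps.
Combining over a common denominator, (6t + 7)/(t - 7) − (29/13) = [(6t + 7)·(-13) − (-29)·(t - 7)] / [(-13)·(t - 7)] = -49(t + 6) / ((-13)(t - 7)).
So |(6t + 7)/(t - 7) − (29/13)| = 49|t + 6| / (13·|t − 7|).
Restrict delta ≤ 13/2. Then |t + 6| < 13/2 gives |t − 7| = |(t + 6) + (-13)| ≥ 13 − 13/2 = 13/2.
Hence |(6t + 7)/(t - 7) − (29/13)| < 49|t + 6|/(13·(13/2)) = (98/169)|t + 6|, which is < eps once |t + 6| < (169/98)eps.
Take delta = min(13/2, (169/98)eps). Then 0 < |t + 6| < delta forces both bounds, so |(6t + 7)/(t - 7) − (29/13)| < eps.

delta = min(13/2, (169/98)eps)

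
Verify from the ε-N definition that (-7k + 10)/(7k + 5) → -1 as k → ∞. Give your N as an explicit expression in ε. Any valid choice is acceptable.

Let ε > 0 be given. For k ≥ 1, |(-7k + 10)/(7k + 5) + 1| = |105|/(7(7k + 5)) = 105/(7(7k + 5)).
Since 7k + 5 ≥ 7k for k ≥ 1, this is ≤ 105/(7·7k) = (15/7)/k.
So |(-7k + 10)/(7k + 5) + 1| < ε whenever k > (15/7)/ε.
Take N = (15/7)/ε. If k > N then |(-7k + 10)/(7k + 5) + 1| ≤ (15/7)/k < ε.

N = (15/7)/ε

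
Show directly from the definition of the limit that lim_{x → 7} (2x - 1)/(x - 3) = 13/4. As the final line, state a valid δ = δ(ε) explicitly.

δ = min(2, (8/5)ε)

Let ε > 0 be given. We want δ > 0 with 0 < |x − 7| < δ ⇒ |(2x - 1)/(x - 3) − (13/4)| < ε.
Combining over a common denominator, (2x - 1)/(x - 3) − (13/4) = [(2x - 1)·4 − 13·(x - 3)] / [4·(x - 3)] = -5(x − 7) / (4(x - 3)).
So |(2x - 1)/(x - 3) − (13/4)| = 5|x − 7| / (4·|x − 3|).
Restrict δ ≤ 2. Then |x − 7| < 2 gives |x − 3| = |(x − 7) + 4| ≥ 4 − 2 = 2.
Hence |(2x - 1)/(x - 3) − (13/4)| < 5|x − 7|/(4·2) = (5/8)|x − 7|, which is < ε once |x − 7| < (8/5)ε.
Take δ = min(2, (8/5)ε). Then 0 < |x − 7| < δ forces both bounds, so |(2x - 1)/(x - 3) − (13/4)| < ε.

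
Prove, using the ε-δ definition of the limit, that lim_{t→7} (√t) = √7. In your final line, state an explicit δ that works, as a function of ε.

δ = min(7, √7·ε)

Let ε > 0 be given. We want δ > 0 such that 0 < |t − 7| < δ implies |√t − √7| < ε.
Multiplying by the conjugate, |√t − √7| = |t − 7|/(√t + √7).
Restrict δ ≤ 7 so that |t − 7| < 7 forces t > 0, and then √t + √7 > √7.
Hence |√t − √7| < |t − 7|/√7, which is < ε once |t − 7| < √7·ε.
Take δ = min(7, √7·ε). If 0 < |t − 7| < δ then t > 0 and |√t − √7| < |t − 7|/√7 < ε.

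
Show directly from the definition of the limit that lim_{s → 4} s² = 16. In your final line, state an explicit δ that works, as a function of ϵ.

δ = min(2, ϵ/10)

Suppose ϵ > 0. We seek δ > 0 with 0 < |s − 4| < δ ⇒ |s² − 16| < ϵ.
Factor: s² − 16 = (s − 4)(s + 4), so |s² − 16| = |s − 4|·|s + 4|.
Restrict δ ≤ 2. Then |s − 4| < 2 gives |s| < 6, so by the triangle inequality |s + 4| ≤ 6 + 4 = 10.
Hence |s² − 16| ≤ 10|s − 4|, which is < ϵ once |s − 4| < ϵ/10.
Take δ = min(2, ϵ/10). If 0 < |s − 4| < δ then both bounds hold and |s² − 16| ≤ 10|s − 4| < 10·(ϵ/10) = ϵ.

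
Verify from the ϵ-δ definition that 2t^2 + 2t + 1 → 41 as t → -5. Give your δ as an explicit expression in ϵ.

Suppose ϵ > 0. We want δ > 0 such that 0 < |t + 5| < δ implies |(2t^2 + 2t + 1) − 41| < ϵ.
(2t^2 + 2t + 1) − 41 = 2t^2 + 2t - 40 = (t + 5)(2t - 8).
So |(2t^2 + 2t + 1) − 41| = |t + 5|·|2t - 8|.
Assume first that |t + 5| < 1, so |t| < 6. Then |2t - 8| ≤ 2·6 + 8 = 20.
Hence |(2t^2 + 2t + 1) − 41| ≤ 20|t + 5| < ϵ provided |t + 5| < ϵ/20.
Take δ = min(1, ϵ/20). Then 0 < |t + 5| < δ gives both |t + 5| < 1 and |t + 5| < ϵ/20, so |(2t^2 + 2t + 1) − 41| < ϵ.

δ = min(1, ϵ/20)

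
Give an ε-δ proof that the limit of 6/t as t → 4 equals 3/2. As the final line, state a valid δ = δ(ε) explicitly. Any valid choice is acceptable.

δ = min(2, (4/3)ε)

Let ε > 0 be given. We seek δ > 0 such that 0 < |t − 4| < δ implies |6/t − (3/2)| < ε.
|6/t − (3/2)| = 6·|4 − t|/(4·|t|) = 6|t − 4|/(4|t|).
Restrict δ ≤ 2. Then |t − 4| < 2 gives |t| > 2, so 4|t| > 8.
Then |6/t − (3/2)| < 6|t − 4|/8, which is < ε when |t − 4| < (4/3)ε.
Take δ = min(2, (4/3)ε). Then 0 < |t − 4| < δ gives both |t − 4| < 2 and |t − 4| < (4/3)ε, so |6/t − (3/2)| < ε.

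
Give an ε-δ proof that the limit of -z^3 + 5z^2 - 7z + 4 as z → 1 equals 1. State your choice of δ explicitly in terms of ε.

Let ε > 0 be given. We want δ > 0 such that 0 < |z − 1| < δ implies |(-z^3 + 5z^2 - 7z + 4) − 1| < ε.
(-z^3 + 5z^2 - 7z + 4) − 1 = -z^3 + 5z^2 - 7z + 3 = (z − 1)(-z^2 + 4z - 3).
So |(-z^3 + 5z^2 - 7z + 4) − 1| = |z − 1|·|-z^2 + 4z - 3|.
Require δ ≤ 1. Then |z − 1| < 1 gives |z| < 2, and by the triangle inequality |-z^2 + 4z - 3| ≤ 2^2 + 4·2 + 3 = 15.
Hence |(-z^3 + 5z^2 - 7z + 4) − 1| ≤ 15|z − 1| < ε provided |z − 1| < ε/15.
Take δ = min(1, ε/15). Then 0 < |z − 1| < δ gives both |z − 1| < 1 and |z − 1| < ε/15, so |(-z^3 + 5z^2 - 7z + 4) − 1| < ε.

δ = min(1, ε/15)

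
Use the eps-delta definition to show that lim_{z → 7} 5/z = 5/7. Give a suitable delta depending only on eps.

delta = min(7/2, (49/10)eps)

Let eps > 0. We seek delta > 0 such that 0 < |z − 7| < delta implies |5/z − (5/7)| < eps.
|5/z − (5/7)| = 5·|7 − z|/(7·|z|) = 5|z − 7|/(7|z|).
Require delta ≤ 7/2 so that |z| > 7 − 7/2 = 7/2, hence 7|z| > 49/2.
Then |5/z − (5/7)| < 5|z − 7|/(49/2), which is < eps when |z − 7| < (49/10)eps.
Take delta = min(7/2, (49/10)eps). Then 0 < |z − 7| < delta gives both |z − 7| < 7/2 and |z − 7| < (49/10)eps, so |5/z − (5/7)| < eps.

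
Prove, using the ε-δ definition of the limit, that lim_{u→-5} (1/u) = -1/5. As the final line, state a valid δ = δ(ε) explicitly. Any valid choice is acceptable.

δ = min(5/2, (25/2)ε)

Let ε > 0 be given. We seek δ > 0 such that 0 < |u + 5| < δ implies |1/u + 1/5| < ε.
|1/u + 1/5| = |-5 − u|/(5·|u|) = |u + 5|/(5|u|).
Require δ ≤ 5/2 so that |u| > 5 − 5/2 = 5/2, hence 5|u| > 25/2.
Then |1/u + 1/5| < |u + 5|/(25/2), which is < ε when |u + 5| < (25/2)ε.
Take δ = min(5/2, (25/2)ε). Then 0 < |u + 5| < δ gives both |u + 5| < 5/2 and |u + 5| < (25/2)ε, so |1/u + 1/5| < ε.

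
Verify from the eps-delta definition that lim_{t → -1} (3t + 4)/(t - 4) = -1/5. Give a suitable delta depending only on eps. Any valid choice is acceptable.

delta = min(5/2, (25/32)eps)

Let eps > 0 be given. We want delta > 0 with 0 < |t + 1| < delta ⇒ |(3t + 4)/(t - 4) + 1/5| < eps.
Combining over a common denominator, (3t + 4)/(t - 4) + 1/5 = [(3t + 4)·(-5) − 1·(t - 4)] / [(-5)·(t - 4)] = -16(t + 1) / ((-5)(t - 4)).
So |(3t + 4)/(t - 4) + 1/5| = 16|t + 1| / (5·|t − 4|).
Require delta ≤ 5/2, so |t − 4| ≥ |-5| − |t + 1| > 5 − 5/2 = 5/2.
Hence |(3t + 4)/(t - 4) + 1/5| < 16|t + 1|/(5·(5/2)) = (32/25)|t + 1|, which is < eps once |t + 1| < (25/32)eps.
Take delta = min(5/2, (25/32)eps). Then 0 < |t + 1| < delta forces both bounds, so |(3t + 4)/(t - 4) + 1/5| < eps.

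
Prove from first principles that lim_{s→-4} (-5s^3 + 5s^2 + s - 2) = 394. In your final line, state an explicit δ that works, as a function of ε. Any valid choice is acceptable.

Let ε > 0. We want δ > 0 such that 0 < |s + 4| < δ implies |(-5s^3 + 5s^2 + s - 2) − 394| < ε.
(-5s^3 + 5s^2 + s - 2) − 394 = -5s^3 + 5s^2 + s - 396 = (s + 4)(-5s^2 + 25s - 99).
So |(-5s^3 + 5s^2 + s - 2) − 394| = |s + 4|·|-5s^2 + 25s - 99|.
Assume first that |s + 4| < 1, so |s| < 5. Then |-5s^2 + 25s - 99| ≤ 5·5^2 + 25·5 + 99 = 349.
Hence |(-5s^3 + 5s^2 + s - 2) − 394| ≤ 349|s + 4| < ε provided |s + 4| < ε/349.
Choosing δ = min(1, ε/349) ensures both conditions, hence |(-5s^3 + 5s^2 + s - 2) − 394| < ε.

δ = min(1, ε/349)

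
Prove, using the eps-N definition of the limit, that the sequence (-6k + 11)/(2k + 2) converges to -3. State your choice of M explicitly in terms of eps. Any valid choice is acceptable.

Suppose eps > 0. For k ≥ 1, |(-6k + 11)/(2k + 2) + 3| = |34|/(2(2k + 2)) = 34/(2(2k + 2)).
Since 2k + 2 ≥ 2k for k ≥ 1, this is ≤ 34/(2·2k) = (17/2)/k.
So |(-6k + 11)/(2k + 2) + 3| < eps whenever k > (17/2)/eps.
Take M = (17/2)/eps. If k > M then |(-6k + 11)/(2k + 2) + 3| ≤ (17/2)/k < eps.

M = (17/2)/eps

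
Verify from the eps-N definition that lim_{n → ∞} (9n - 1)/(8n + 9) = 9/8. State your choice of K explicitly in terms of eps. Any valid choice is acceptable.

K = (89/64)/eps

Let eps > 0 be given. For n ≥ 1, |(9n - 1)/(8n + 9) − (9/8)| = |-89|/(8(8n + 9)) = 89/(8(8n + 9)).
Since 8n + 9 ≥ 8n for n ≥ 1, this is ≤ 89/(8·8n) = (89/64)/n.
So |(9n - 1)/(8n + 9) − (9/8)| < eps whenever n > (89/64)/eps.
Take K = (89/64)/eps. If n > K then |(9n - 1)/(8n + 9) − (9/8)| ≤ (89/64)/n < eps.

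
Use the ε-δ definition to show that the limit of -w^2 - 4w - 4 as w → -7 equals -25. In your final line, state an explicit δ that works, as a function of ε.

Suppose ε > 0. We want δ > 0 such that 0 < |w + 7| < δ implies |(-w^2 - 4w - 4) + 25| < ε.
(-w^2 - 4w - 4) + 25 = -w^2 - 4w + 21 = (w + 7)(-w + 3).
So |(-w^2 - 4w - 4) + 25| = |w + 7|·|-w + 3|.
Require δ ≤ 1. Then |w + 7| < 1 gives |w| < 8, and by the triangle inequality |-w + 3| ≤ 8 + 3 = 11.
Hence |(-w^2 - 4w - 4) + 25| ≤ 11|w + 7| < ε provided |w + 7| < ε/11.
Take δ = min(1, ε/11). Then 0 < |w + 7| < δ gives both |w + 7| < 1 and |w + 7| < ε/11, so |(-w^2 - 4w - 4) + 25| < ε.

δ = min(1, ε/11)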